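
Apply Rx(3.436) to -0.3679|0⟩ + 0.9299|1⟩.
(0.05396 - 0.9198i)|0⟩ + (-0.1364 + 0.3639i)|1⟩

Rx(3.436) = [[cos(θ/2), −i·sin(θ/2)], [−i·sin(θ/2), cos(θ/2)]]; θ = 3.436, cos(θ/2) ≈ -0.146673, sin(θ/2) ≈ 0.989185.
With a = amp(|0⟩) = -0.3679 and b = amp(|1⟩) = 0.9299:
new amp(|0⟩) = (-0.146673)·a + (-0.989185i)·b = (0.05396 - 0.9198i)
new amp(|1⟩) = (-0.989185i)·a + (-0.146673)·b = (-0.1364 + 0.3639i)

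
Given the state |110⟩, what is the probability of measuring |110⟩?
1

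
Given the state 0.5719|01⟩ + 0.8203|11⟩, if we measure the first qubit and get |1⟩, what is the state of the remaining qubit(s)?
|1⟩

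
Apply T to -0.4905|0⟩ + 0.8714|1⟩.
-0.4905|0⟩ + (0.6162 + 0.6162i)|1⟩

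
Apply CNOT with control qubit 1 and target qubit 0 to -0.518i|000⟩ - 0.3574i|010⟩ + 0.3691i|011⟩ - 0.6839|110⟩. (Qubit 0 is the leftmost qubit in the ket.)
-0.518i|000⟩ - 0.6839|010⟩ - 0.3574i|110⟩ + 0.3691i|111⟩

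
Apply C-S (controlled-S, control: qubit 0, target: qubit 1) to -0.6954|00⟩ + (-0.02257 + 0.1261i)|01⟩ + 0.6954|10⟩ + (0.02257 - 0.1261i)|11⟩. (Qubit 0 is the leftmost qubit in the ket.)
-0.6954|00⟩ + (-0.02257 + 0.1261i)|01⟩ + 0.6954|10⟩ + (0.1261 + 0.02257i)|11⟩

C-S leaves the control-|0⟩ kets |00⟩, |01⟩ unchanged and applies S to qubit 1 on the control-|1⟩ pair (|10⟩, |11⟩).
S = [[1, 0], [0, i]].
With a = amp(|10⟩) = 0.6954 and b = amp(|11⟩) = (0.02257 - 0.1261i):
new amp(|10⟩) = (1)·a = 0.6954
new amp(|11⟩) = (i)·b = (0.1261 + 0.02257i)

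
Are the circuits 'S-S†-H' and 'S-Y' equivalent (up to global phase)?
No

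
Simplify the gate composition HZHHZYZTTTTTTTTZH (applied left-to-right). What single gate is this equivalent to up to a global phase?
Y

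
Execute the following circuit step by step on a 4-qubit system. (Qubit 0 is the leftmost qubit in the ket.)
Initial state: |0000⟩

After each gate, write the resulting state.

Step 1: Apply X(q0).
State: |1000⟩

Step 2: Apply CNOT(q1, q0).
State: |1000⟩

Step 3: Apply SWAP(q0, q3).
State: |0001⟩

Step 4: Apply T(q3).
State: (1/√2 + (1/√2)i)|0001⟩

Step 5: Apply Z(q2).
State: (1/√2 + (1/√2)i)|0001⟩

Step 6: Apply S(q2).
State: (1/√2 + (1/√2)i)|0001⟩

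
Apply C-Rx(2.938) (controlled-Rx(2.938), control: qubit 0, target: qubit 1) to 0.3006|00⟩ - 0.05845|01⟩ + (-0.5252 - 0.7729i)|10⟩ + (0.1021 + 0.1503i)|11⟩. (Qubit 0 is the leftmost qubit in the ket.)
0.3006|00⟩ - 0.05845|01⟩ + (0.09615 - 0.1801i)|10⟩ + (-0.7585 + 0.5378i)|11⟩

C-Rx(2.938) leaves the control-|0⟩ kets |00⟩, |01⟩ unchanged and applies Rx(2.938) to qubit 1 on the control-|1⟩ pair (|10⟩, |11⟩).
Rx(2.938) = [[cos(θ/2), −i·sin(θ/2)], [−i·sin(θ/2), cos(θ/2)]]; θ = 2.938, cos(θ/2) ≈ 0.101621, sin(θ/2) ≈ 0.994823.
With a = amp(|10⟩) = (-0.5252 - 0.7729i) and b = amp(|11⟩) = (0.1021 + 0.1503i):
new amp(|10⟩) = (0.101621)·a + (-0.994823i)·b = (0.09615 - 0.1801i)
new amp(|11⟩) = (-0.994823i)·a + (0.101621)·b = (-0.7585 + 0.5378i)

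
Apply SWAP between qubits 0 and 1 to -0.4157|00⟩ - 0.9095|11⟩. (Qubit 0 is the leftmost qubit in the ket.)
-0.4157|00⟩ - 0.9095|11⟩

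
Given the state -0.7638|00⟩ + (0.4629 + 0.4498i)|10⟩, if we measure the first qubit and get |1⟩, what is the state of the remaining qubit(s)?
(0.7172 + 0.6969i)|0⟩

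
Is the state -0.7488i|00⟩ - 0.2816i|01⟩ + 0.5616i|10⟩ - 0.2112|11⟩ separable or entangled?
Entangled

Writing the state as a|00⟩ + b|01⟩ + c|10⟩ + d|11⟩, it is a product state iff ad − bc = 0.
Here (a, b, c, d) = (-0.7488i, -0.2816i, 0.5616i, -0.2112): ad − bc = (-0.7488i)(-0.2112) − (-0.2816i)(0.5616i) = (-0.1581 + 0.1581i) ≠ 0, so the state is entangled.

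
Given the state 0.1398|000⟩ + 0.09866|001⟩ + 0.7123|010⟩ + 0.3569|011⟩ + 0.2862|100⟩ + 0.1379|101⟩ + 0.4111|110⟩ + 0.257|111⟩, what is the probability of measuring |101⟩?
0.01902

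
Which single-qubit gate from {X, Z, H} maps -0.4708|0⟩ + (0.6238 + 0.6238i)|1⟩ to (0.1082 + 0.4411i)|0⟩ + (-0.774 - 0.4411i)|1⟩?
H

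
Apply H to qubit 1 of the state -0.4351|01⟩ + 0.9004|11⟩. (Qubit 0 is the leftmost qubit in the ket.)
-0.3077|00⟩ + 0.3077|01⟩ + 0.6367|10⟩ - 0.6367|11⟩

H on qubit 1 mixes each pair of kets that differ only in qubit 1: amplitudes (a, b) of (|…0…⟩, |…1…⟩) become ((a + b)/√2, (a − b)/√2). Kets absent from the input have amplitude 0.
(|00⟩, |01⟩): (a, b) = (0, -0.4351) → (-0.3077, 0.3077)
(|10⟩, |11⟩): (a, b) = (0, 0.9004) → (0.6367, -0.6367)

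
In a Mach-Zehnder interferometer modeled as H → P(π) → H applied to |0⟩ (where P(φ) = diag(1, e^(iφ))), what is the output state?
|1⟩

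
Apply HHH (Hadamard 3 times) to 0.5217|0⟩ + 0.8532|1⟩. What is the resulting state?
0.9722|0⟩ - 0.2344|1⟩

H² = I, so H^3 = H: a single Hadamard. With (a, b) = (0.5217, 0.8532), H gives ((a + b)/√2, (a − b)/√2) = (0.9722, -0.2344).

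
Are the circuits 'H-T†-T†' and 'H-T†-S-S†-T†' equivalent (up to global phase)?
Yes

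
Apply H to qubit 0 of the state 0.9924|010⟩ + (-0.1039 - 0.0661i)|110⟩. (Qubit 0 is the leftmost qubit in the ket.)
(0.6283 - 0.04674i)|010⟩ + (0.7752 + 0.04674i)|110⟩

H on qubit 0 mixes each pair of kets that differ only in qubit 0: amplitudes (a, b) of (|…0…⟩, |…1…⟩) become ((a + b)/√2, (a − b)/√2). Kets absent from the input have amplitude 0.
(|010⟩, |110⟩): (a, b) = (0.9924, (-0.1039 - 0.0661i)) → ((0.6283 - 0.04674i), (0.7752 + 0.04674i))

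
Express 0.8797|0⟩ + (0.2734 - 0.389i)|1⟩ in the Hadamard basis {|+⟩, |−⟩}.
(0.8154 - 0.2751i)|+⟩ + (0.4287 + 0.2751i)|−⟩

With |ψ⟩ = α|0⟩ + β|1⟩, the Hadamard-basis coefficients are ⟨+|ψ⟩ = (α + β)/√2 and ⟨−|ψ⟩ = (α − β)/√2.
Here α = 0.8797, β = (0.2734 - 0.389i): (α + β)/√2 = (0.8154 - 0.2751i), (α − β)/√2 = (0.4287 + 0.2751i).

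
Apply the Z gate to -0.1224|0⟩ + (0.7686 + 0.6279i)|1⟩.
-0.1224|0⟩ + (-0.7686 - 0.6279i)|1⟩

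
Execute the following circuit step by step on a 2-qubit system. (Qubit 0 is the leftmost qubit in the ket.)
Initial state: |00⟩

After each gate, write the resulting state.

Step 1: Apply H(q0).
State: 1/√2|00⟩ + 1/√2|10⟩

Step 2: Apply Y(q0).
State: -(1/√2)i|00⟩ + (1/√2)i|10⟩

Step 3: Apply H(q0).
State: -i|10⟩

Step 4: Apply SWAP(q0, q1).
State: -i|01⟩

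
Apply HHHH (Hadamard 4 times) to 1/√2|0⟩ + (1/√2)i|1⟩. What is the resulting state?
1/√2|0⟩ + (1/√2)i|1⟩

H² = I, so an even number of Hadamards cancels: H^4 = I and the state is unchanged.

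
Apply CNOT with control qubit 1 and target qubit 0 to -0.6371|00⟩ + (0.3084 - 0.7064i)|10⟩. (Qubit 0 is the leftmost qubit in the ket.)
-0.6371|00⟩ + (0.3084 - 0.7064i)|10⟩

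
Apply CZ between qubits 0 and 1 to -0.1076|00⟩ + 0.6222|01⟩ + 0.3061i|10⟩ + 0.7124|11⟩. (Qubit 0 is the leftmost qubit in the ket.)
-0.1076|00⟩ + 0.6222|01⟩ + 0.3061i|10⟩ - 0.7124|11⟩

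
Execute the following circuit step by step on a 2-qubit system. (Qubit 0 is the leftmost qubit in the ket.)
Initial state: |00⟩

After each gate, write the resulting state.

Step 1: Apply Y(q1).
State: i|01⟩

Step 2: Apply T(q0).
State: i|01⟩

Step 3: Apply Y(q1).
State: |00⟩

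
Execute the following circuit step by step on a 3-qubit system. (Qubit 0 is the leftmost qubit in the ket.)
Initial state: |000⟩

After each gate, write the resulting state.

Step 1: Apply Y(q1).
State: i|010⟩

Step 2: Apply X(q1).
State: i|000⟩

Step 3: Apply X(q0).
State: i|100⟩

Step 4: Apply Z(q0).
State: -i|100⟩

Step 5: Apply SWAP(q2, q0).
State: -i|001⟩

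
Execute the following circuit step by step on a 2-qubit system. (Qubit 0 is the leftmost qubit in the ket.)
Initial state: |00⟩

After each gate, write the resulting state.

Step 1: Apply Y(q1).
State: i|01⟩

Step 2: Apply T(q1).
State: (-1/√2 + (1/√2)i)|01⟩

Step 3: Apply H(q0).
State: (-1/2 + (1/2)i)|01⟩ + (-1/2 + (1/2)i)|11⟩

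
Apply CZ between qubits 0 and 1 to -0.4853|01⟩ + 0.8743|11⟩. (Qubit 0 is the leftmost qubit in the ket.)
-0.4853|01⟩ - 0.8743|11⟩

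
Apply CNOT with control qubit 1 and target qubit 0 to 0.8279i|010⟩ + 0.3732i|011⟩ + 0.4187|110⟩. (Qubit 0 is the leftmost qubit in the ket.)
0.4187|010⟩ + 0.8279i|110⟩ + 0.3732i|111⟩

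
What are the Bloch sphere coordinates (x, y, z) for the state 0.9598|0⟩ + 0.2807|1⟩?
(0.5388, 0, 0.8424)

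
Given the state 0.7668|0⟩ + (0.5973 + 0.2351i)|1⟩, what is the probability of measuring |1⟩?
0.412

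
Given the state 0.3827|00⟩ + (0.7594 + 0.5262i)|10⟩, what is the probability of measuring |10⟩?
0.8536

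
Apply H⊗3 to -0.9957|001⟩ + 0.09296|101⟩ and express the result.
-0.3192|000⟩ + 0.3192|001⟩ - 0.3192|010⟩ + 0.3192|011⟩ - 0.3849|100⟩ + 0.3849|101⟩ - 0.3849|110⟩ + 0.3849|111⟩

H⊗3 gives amp(|y⟩) = (1/2√2) Σ_x (−1)^(x·y) amp(|x⟩), where x·y is the number of positions in which both x and y have a 1.
|000⟩: (-0.9957 + 0.09296)/(2√2) = -0.3192
|001⟩: (0.9957 - 0.09296)/(2√2) = 0.3192
|010⟩: (-0.9957 + 0.09296)/(2√2) = -0.3192
|011⟩: (0.9957 - 0.09296)/(2√2) = 0.3192
|100⟩: (-0.9957 - 0.09296)/(2√2) = -0.3849
|101⟩: (0.9957 + 0.09296)/(2√2) = 0.3849
|110⟩: (-0.9957 - 0.09296)/(2√2) = -0.3849
|111⟩: (0.9957 + 0.09296)/(2√2) = 0.3849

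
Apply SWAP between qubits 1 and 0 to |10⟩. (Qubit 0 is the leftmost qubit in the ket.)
|01⟩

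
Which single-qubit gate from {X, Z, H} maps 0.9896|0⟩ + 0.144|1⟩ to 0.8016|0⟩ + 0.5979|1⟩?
H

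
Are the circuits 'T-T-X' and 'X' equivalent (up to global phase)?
No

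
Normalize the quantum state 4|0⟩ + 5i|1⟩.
0.6247|0⟩ + 0.7809i|1⟩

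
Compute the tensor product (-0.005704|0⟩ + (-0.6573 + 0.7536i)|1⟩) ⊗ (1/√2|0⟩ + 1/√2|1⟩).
-0.004033|00⟩ - 0.004033|01⟩ + (-0.4648 + 0.5329i)|10⟩ + (-0.4648 + 0.5329i)|11⟩

amp(|b₁b₂…⟩) = product of the factor amplitudes for bits b₁, b₂, …; only kets whose every factor amplitude is nonzero survive.
|00⟩: (-0.005704)(1/√2) = -0.004033
|01⟩: (-0.005704)(1/√2) = -0.004033
|10⟩: (-0.6573 + 0.7536i)(1/√2) = (-0.4648 + 0.5329i)
|11⟩: (-0.6573 + 0.7536i)(1/√2) = (-0.4648 + 0.5329i)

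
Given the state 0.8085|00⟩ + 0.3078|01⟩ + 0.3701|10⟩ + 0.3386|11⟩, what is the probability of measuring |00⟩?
0.6537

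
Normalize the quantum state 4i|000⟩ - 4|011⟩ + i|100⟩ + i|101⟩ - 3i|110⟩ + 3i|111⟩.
0.5547i|000⟩ - 0.5547|011⟩ + 0.1387i|100⟩ + 0.1387i|101⟩ - 0.416i|110⟩ + 0.416i|111⟩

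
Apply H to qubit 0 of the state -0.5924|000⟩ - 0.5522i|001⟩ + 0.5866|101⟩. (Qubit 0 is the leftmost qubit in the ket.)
-0.4189|000⟩ + (0.4148 - 0.3905i)|001⟩ - 0.4189|100⟩ + (-0.4148 - 0.3905i)|101⟩

H on qubit 0 mixes each pair of kets that differ only in qubit 0: amplitudes (a, b) of (|…0…⟩, |…1…⟩) become ((a + b)/√2, (a − b)/√2). Kets absent from the input have amplitude 0.
(|000⟩, |100⟩): (a, b) = (-0.5924, 0) → (-0.4189, -0.4189)
(|001⟩, |101⟩): (a, b) = (-0.5522i, 0.5866) → ((0.4148 - 0.3905i), (-0.4148 - 0.3905i))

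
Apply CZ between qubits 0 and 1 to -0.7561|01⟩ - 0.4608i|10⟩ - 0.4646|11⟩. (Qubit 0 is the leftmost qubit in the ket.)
-0.7561|01⟩ - 0.4608i|10⟩ + 0.4646|11⟩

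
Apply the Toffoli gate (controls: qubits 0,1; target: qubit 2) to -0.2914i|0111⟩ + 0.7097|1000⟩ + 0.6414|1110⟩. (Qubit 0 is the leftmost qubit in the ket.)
-0.2914i|0111⟩ + 0.7097|1000⟩ + 0.6414|1100⟩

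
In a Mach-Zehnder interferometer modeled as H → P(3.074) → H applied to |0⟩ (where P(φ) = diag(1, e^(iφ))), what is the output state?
(0.001142 + 0.03377i)|0⟩ + (0.9989 - 0.03377i)|1⟩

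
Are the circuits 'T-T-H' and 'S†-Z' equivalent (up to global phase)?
No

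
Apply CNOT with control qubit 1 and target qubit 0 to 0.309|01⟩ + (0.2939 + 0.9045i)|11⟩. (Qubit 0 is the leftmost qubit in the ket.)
(0.2939 + 0.9045i)|01⟩ + 0.309|11⟩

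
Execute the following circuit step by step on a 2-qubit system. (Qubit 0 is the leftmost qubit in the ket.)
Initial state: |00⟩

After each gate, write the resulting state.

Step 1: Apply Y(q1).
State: i|01⟩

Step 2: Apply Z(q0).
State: i|01⟩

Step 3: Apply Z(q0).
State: i|01⟩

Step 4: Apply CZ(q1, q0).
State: i|01⟩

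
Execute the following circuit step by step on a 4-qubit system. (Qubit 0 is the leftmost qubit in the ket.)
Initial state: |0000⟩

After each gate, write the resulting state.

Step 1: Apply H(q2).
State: 1/√2|0000⟩ + 1/√2|0010⟩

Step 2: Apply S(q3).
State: 1/√2|0000⟩ + 1/√2|0010⟩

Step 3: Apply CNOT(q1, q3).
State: 1/√2|0000⟩ + 1/√2|0010⟩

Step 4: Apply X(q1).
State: 1/√2|0100⟩ + 1/√2|0110⟩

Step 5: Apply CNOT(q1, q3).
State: 1/√2|0101⟩ + 1/√2|0111⟩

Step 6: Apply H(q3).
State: 1/2|0100⟩ - 1/2|0101⟩ + 1/2|0110⟩ - 1/2|0111⟩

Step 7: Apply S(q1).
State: (1/2)i|0100⟩ - (1/2)i|0101⟩ + (1/2)i|0110⟩ - (1/2)i|0111⟩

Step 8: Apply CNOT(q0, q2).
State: (1/2)i|0100⟩ - (1/2)i|0101⟩ + (1/2)i|0110⟩ - (1/2)i|0111⟩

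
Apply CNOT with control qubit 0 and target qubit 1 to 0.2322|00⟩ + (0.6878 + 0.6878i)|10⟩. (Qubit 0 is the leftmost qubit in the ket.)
0.2322|00⟩ + (0.6878 + 0.6878i)|11⟩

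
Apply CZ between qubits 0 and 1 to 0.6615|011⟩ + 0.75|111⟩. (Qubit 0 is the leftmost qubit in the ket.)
0.6615|011⟩ - 0.75|111⟩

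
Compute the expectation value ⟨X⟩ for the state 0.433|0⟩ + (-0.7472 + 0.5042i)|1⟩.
-0.6471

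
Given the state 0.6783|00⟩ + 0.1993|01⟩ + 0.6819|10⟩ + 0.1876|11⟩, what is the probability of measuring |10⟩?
0.465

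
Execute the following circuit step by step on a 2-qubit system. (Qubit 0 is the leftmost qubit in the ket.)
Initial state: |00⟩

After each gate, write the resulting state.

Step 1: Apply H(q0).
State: 1/√2|00⟩ + 1/√2|10⟩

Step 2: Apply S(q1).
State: 1/√2|00⟩ + 1/√2|10⟩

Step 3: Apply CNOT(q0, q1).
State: 1/√2|00⟩ + 1/√2|11⟩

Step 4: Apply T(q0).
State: 1/√2|00⟩ + (1/2 + (1/2)i)|11⟩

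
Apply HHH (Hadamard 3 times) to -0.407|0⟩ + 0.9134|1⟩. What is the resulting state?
0.3581|0⟩ - 0.9337|1⟩

H² = I, so H^3 = H: a single Hadamard. With (a, b) = (-0.407, 0.9134), H gives ((a + b)/√2, (a − b)/√2) = (0.3581, -0.9337).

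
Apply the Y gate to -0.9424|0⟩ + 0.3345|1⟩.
-0.3345i|0⟩ - 0.9424i|1⟩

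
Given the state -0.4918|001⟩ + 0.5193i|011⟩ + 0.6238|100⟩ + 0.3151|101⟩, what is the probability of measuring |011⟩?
0.2697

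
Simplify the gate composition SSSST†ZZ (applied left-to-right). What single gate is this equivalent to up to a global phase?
T†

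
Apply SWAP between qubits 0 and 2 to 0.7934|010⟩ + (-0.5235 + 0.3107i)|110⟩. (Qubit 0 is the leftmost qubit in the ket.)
0.7934|010⟩ + (-0.5235 + 0.3107i)|011⟩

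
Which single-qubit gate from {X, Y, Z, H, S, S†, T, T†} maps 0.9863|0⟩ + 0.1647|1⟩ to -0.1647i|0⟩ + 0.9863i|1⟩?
Y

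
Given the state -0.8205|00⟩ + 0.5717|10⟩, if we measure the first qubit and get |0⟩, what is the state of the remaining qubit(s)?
-|0⟩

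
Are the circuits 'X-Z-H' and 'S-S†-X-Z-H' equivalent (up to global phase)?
Yes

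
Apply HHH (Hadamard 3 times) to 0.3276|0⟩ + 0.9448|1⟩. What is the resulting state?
0.8997|0⟩ - 0.4364|1⟩

H² = I, so H^3 = H: a single Hadamard. With (a, b) = (0.3276, 0.9448), H gives ((a + b)/√2, (a − b)/√2) = (0.8997, -0.4364).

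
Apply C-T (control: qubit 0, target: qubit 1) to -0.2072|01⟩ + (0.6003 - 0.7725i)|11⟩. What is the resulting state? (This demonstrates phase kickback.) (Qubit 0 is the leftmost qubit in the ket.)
-0.2072|01⟩ + (0.9707 - 0.1218i)|11⟩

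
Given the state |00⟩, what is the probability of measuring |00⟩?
1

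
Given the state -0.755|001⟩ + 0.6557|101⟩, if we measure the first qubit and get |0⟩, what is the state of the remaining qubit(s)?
-|01⟩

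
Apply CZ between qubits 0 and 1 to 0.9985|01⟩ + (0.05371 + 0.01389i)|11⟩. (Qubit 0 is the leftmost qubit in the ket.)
0.9985|01⟩ + (-0.05371 - 0.01389i)|11⟩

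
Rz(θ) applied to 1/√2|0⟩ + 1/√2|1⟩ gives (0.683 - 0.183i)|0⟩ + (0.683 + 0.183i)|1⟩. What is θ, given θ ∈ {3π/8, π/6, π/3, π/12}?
π/6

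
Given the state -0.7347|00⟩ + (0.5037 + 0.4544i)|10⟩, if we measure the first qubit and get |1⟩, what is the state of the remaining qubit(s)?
(0.7425 + 0.6698i)|0⟩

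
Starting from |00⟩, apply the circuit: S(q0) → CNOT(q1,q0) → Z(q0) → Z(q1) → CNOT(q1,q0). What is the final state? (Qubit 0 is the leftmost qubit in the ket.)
|00⟩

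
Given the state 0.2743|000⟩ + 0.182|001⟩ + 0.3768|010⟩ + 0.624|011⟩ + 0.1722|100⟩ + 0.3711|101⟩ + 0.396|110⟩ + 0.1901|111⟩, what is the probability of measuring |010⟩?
0.142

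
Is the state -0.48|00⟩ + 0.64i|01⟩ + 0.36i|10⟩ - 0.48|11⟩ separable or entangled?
Entangled

Writing the state as a|00⟩ + b|01⟩ + c|10⟩ + d|11⟩, it is a product state iff ad − bc = 0.
Here (a, b, c, d) = (-0.48, 0.64i, 0.36i, -0.48): ad − bc = (-0.48)(-0.48) − (0.64i)(0.36i) = 0.4608 ≠ 0, so the state is entangled.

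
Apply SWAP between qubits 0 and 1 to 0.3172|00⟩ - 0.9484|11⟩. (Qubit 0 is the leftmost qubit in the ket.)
0.3172|00⟩ - 0.9484|11⟩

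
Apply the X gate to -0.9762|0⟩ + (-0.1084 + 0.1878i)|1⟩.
(-0.1084 + 0.1878i)|0⟩ - 0.9762|1⟩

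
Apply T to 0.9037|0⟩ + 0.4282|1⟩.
0.9037|0⟩ + (0.3028 + 0.3028i)|1⟩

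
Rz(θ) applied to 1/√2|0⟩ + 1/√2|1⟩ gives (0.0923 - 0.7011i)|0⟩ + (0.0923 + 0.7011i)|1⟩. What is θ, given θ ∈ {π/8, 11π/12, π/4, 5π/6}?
11π/12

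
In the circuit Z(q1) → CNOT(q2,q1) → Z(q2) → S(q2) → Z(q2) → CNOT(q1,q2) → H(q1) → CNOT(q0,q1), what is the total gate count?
8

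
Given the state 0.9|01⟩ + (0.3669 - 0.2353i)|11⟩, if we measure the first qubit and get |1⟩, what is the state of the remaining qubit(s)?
(0.8418 - 0.5398i)|1⟩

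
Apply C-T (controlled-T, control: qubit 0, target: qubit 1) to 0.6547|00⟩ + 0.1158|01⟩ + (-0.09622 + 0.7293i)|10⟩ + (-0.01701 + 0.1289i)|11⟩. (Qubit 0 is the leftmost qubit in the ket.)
0.6547|00⟩ + 0.1158|01⟩ + (-0.09622 + 0.7293i)|10⟩ + (-0.1032 + 0.07912i)|11⟩

C-T leaves the control-|0⟩ kets |00⟩, |01⟩ unchanged and applies T to qubit 1 on the control-|1⟩ pair (|10⟩, |11⟩).
T = [[1, 0], [0, (1/√2 + (1/√2)i)]].
With a = amp(|10⟩) = (-0.09622 + 0.7293i) and b = amp(|11⟩) = (-0.01701 + 0.1289i):
new amp(|10⟩) = (1)·a = (-0.09622 + 0.7293i)
new amp(|11⟩) = (1/√2 + (1/√2)i)·b = (-0.1032 + 0.07912i)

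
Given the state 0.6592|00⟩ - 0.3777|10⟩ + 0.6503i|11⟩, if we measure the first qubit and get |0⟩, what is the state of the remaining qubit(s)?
|0⟩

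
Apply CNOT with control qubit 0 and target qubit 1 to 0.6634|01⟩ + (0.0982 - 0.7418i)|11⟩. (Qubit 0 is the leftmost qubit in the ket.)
0.6634|01⟩ + (0.0982 - 0.7418i)|10⟩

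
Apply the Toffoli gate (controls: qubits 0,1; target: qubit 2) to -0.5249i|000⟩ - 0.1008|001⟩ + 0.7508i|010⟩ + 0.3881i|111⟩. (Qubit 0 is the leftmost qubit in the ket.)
-0.5249i|000⟩ - 0.1008|001⟩ + 0.7508i|010⟩ + 0.3881i|110⟩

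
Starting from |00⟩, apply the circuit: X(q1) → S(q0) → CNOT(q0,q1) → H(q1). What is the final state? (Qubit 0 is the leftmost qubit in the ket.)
1/√2|00⟩ - 1/√2|01⟩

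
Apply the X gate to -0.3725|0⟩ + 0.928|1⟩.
0.928|0⟩ - 0.3725|1⟩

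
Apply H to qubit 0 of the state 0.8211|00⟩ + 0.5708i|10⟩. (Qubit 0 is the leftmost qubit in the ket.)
(0.5806 + 0.4036i)|00⟩ + (0.5806 - 0.4036i)|10⟩

H on qubit 0 mixes each pair of kets that differ only in qubit 0: amplitudes (a, b) of (|…0…⟩, |…1…⟩) become ((a + b)/√2, (a − b)/√2). Kets absent from the input have amplitude 0.
(|00⟩, |10⟩): (a, b) = (0.8211, 0.5708i) → ((0.5806 + 0.4036i), (0.5806 - 0.4036i))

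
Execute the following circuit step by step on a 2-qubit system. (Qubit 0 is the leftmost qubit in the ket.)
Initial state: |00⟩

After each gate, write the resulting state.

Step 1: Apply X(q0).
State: |10⟩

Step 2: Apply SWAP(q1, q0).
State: |01⟩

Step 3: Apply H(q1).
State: 1/√2|00⟩ - 1/√2|01⟩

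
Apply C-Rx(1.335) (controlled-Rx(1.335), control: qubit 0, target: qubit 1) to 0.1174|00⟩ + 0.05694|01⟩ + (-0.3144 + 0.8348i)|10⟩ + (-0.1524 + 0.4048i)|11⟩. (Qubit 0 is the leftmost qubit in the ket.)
0.1174|00⟩ + 0.05694|01⟩ + (0.00366 + 0.75i)|10⟩ + (0.3971 + 0.5125i)|11⟩

C-Rx(1.335) leaves the control-|0⟩ kets |00⟩, |01⟩ unchanged and applies Rx(1.335) to qubit 1 on the control-|1⟩ pair (|10⟩, |11⟩).
Rx(1.335) = [[cos(θ/2), −i·sin(θ/2)], [−i·sin(θ/2), cos(θ/2)]]; θ = 1.335, cos(θ/2) ≈ 0.785372, sin(θ/2) ≈ 0.619024.
With a = amp(|10⟩) = (-0.3144 + 0.8348i) and b = amp(|11⟩) = (-0.1524 + 0.4048i):
new amp(|10⟩) = (0.785372)·a + (-0.619024i)·b = (0.00366 + 0.75i)
new amp(|11⟩) = (-0.619024i)·a + (0.785372)·b = (0.3971 + 0.5125i)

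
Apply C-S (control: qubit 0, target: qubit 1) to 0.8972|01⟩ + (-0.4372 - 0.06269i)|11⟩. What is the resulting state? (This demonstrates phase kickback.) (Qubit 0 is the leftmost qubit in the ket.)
0.8972|01⟩ + (0.06269 - 0.4372i)|11⟩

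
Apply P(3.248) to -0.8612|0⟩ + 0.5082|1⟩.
-0.8612|0⟩ + (-0.5053 - 0.05397i)|1⟩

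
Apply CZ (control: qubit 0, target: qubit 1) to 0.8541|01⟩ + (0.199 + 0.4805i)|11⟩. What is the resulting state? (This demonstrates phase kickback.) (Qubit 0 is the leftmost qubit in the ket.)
0.8541|01⟩ + (-0.199 - 0.4805i)|11⟩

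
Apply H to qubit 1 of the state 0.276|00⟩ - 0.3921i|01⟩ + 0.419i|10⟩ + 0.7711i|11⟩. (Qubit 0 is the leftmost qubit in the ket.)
(0.1952 - 0.2773i)|00⟩ + (0.1952 + 0.2773i)|01⟩ + 0.8415i|10⟩ - 0.249i|11⟩

H on qubit 1 mixes each pair of kets that differ only in qubit 1: amplitudes (a, b) of (|…0…⟩, |…1…⟩) become ((a + b)/√2, (a − b)/√2). Kets absent from the input have amplitude 0.
(|00⟩, |01⟩): (a, b) = (0.276, -0.3921i) → ((0.1952 - 0.2773i), (0.1952 + 0.2773i))
(|10⟩, |11⟩): (a, b) = (0.419i, 0.7711i) → (0.8415i, -0.249i)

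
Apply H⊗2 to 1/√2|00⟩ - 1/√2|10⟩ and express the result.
1/√2|10⟩ + 1/√2|11⟩

H⊗2 gives amp(|y⟩) = (1/2) Σ_x (−1)^(x·y) amp(|x⟩), where x·y is the number of positions in which both x and y have a 1.
|00⟩: (1/√2 - 1/√2)/2 = 0
|01⟩: (1/√2 - 1/√2)/2 = 0
|10⟩: (1/√2 + 1/√2)/2 = 1/√2
|11⟩: (1/√2 + 1/√2)/2 = 1/√2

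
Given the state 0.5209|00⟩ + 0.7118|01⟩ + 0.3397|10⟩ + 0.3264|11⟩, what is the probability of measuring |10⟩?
0.1154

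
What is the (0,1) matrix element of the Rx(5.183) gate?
-0.5228i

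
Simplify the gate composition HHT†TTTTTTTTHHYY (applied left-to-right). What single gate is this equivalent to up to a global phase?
T†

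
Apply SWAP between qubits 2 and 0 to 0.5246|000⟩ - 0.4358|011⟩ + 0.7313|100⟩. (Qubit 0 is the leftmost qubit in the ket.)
0.5246|000⟩ + 0.7313|001⟩ - 0.4358|110⟩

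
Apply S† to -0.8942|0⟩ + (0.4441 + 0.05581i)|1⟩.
-0.8942|0⟩ + (0.05581 - 0.4441i)|1⟩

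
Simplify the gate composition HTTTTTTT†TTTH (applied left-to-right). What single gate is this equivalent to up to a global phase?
I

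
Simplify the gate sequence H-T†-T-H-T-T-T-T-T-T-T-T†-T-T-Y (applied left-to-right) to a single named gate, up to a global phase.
Y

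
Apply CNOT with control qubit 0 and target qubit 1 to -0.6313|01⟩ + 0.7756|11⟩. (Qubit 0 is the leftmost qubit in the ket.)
-0.6313|01⟩ + 0.7756|10⟩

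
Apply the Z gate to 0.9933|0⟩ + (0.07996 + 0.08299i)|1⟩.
0.9933|0⟩ + (-0.07996 - 0.08299i)|1⟩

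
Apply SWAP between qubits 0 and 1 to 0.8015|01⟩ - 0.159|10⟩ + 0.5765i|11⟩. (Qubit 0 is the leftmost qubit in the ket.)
-0.159|01⟩ + 0.8015|10⟩ + 0.5765i|11⟩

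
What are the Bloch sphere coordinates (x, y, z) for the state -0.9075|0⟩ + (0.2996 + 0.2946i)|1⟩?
(-0.5438, -0.5347, 0.647)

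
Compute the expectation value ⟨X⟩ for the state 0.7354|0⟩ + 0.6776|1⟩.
0.9966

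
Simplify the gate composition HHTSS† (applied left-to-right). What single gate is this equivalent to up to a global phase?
T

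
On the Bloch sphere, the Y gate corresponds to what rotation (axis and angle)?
Rotation by π around the y-axis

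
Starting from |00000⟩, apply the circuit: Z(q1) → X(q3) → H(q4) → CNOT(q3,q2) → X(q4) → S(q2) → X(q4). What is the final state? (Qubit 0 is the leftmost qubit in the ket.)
(1/√2)i|00110⟩ + (1/√2)i|00111⟩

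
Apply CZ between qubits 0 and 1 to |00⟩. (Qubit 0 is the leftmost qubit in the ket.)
|00⟩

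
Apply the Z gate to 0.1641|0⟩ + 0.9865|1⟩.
0.1641|0⟩ - 0.9865|1⟩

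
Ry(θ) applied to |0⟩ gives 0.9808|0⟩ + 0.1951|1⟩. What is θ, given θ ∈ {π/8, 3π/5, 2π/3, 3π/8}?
π/8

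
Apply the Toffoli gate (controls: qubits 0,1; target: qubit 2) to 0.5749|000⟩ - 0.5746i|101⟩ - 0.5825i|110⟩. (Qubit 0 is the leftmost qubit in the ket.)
0.5749|000⟩ - 0.5746i|101⟩ - 0.5825i|111⟩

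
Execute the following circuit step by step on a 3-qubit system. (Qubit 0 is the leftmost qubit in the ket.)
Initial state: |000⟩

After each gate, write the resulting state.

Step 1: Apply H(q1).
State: 1/√2|000⟩ + 1/√2|010⟩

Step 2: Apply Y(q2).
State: (1/√2)i|001⟩ + (1/√2)i|011⟩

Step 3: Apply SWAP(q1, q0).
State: (1/√2)i|001⟩ + (1/√2)i|101⟩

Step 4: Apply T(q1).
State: (1/√2)i|001⟩ + (1/√2)i|101⟩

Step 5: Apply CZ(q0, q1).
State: (1/√2)i|001⟩ + (1/√2)i|101⟩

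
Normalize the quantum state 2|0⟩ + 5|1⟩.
0.3714|0⟩ + 0.9285|1⟩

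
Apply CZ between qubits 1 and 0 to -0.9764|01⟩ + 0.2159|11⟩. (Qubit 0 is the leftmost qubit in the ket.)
-0.9764|01⟩ - 0.2159|11⟩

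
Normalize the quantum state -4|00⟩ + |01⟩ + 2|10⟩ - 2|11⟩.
-0.8|00⟩ + 0.2|01⟩ + 0.4|10⟩ - 0.4|11⟩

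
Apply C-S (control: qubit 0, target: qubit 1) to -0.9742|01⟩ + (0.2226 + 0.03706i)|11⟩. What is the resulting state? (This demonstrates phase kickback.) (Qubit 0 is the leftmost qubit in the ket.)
-0.9742|01⟩ + (-0.03706 + 0.2226i)|11⟩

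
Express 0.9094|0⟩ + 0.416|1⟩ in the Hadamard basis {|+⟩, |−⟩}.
0.9372|+⟩ + 0.3489|−⟩

With |ψ⟩ = α|0⟩ + β|1⟩, the Hadamard-basis coefficients are ⟨+|ψ⟩ = (α + β)/√2 and ⟨−|ψ⟩ = (α − β)/√2.
Here α = 0.9094, β = 0.416: (α + β)/√2 = 0.9372, (α − β)/√2 = 0.3489.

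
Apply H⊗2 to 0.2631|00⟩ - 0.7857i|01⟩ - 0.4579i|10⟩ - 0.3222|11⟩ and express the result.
(-0.02955 - 0.6218i)|00⟩ + (0.2927 + 0.1639i)|01⟩ + (0.2927 - 0.1639i)|10⟩ + (-0.02955 + 0.6218i)|11⟩

H⊗2 gives amp(|y⟩) = (1/2) Σ_x (−1)^(x·y) amp(|x⟩), where x·y is the number of positions in which both x and y have a 1.
|00⟩: (0.2631 - 0.7857i - 0.4579i - 0.3222)/2 = (-0.02955 - 0.6218i)
|01⟩: (0.2631 + 0.7857i - 0.4579i + 0.3222)/2 = (0.2927 + 0.1639i)
|10⟩: (0.2631 - 0.7857i + 0.4579i + 0.3222)/2 = (0.2927 - 0.1639i)
|11⟩: (0.2631 + 0.7857i + 0.4579i - 0.3222)/2 = (-0.02955 + 0.6218i)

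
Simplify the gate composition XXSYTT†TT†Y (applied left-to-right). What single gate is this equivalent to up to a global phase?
S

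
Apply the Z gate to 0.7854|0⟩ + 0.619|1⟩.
0.7854|0⟩ - 0.619|1⟩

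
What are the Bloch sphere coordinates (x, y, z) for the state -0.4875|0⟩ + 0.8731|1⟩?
(-0.8513, 0, -0.5246)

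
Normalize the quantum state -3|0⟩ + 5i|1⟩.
-0.5145|0⟩ + 0.8575i|1⟩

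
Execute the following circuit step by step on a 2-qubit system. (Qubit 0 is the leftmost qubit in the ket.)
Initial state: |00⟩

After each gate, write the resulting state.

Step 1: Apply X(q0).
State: |10⟩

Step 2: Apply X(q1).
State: |11⟩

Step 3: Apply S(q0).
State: i|11⟩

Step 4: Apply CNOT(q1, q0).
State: i|01⟩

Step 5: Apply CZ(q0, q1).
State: i|01⟩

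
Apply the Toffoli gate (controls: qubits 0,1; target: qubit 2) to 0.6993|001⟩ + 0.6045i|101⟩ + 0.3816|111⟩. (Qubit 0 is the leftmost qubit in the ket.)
0.6993|001⟩ + 0.6045i|101⟩ + 0.3816|110⟩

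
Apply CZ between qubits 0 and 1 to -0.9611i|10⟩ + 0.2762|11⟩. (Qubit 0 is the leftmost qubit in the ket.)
-0.9611i|10⟩ - 0.2762|11⟩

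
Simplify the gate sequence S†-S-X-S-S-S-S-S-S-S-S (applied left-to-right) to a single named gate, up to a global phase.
X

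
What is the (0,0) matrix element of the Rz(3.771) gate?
(-0.3095 - 0.9509i)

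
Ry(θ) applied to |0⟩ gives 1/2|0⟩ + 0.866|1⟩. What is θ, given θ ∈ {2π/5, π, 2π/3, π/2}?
2π/3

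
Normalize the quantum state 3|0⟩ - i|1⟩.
0.9487|0⟩ - 0.3162i|1⟩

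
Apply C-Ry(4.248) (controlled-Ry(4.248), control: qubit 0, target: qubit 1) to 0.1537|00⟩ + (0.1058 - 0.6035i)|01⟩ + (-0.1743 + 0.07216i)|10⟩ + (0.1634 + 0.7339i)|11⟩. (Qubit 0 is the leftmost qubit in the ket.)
0.1537|00⟩ + (0.1058 - 0.6035i)|01⟩ + (-0.04745 - 0.6623i)|10⟩ + (-0.2342 - 0.3242i)|11⟩

C-Ry(4.248) leaves the control-|0⟩ kets |00⟩, |01⟩ unchanged and applies Ry(4.248) to qubit 1 on the control-|1⟩ pair (|10⟩, |11⟩).
Ry(4.248) = [[cos(θ/2), −sin(θ/2)], [sin(θ/2), cos(θ/2)]]; θ = 4.248, cos(θ/2) ≈ -0.525416, sin(θ/2) ≈ 0.850846.
With a = amp(|10⟩) = (-0.1743 + 0.07216i) and b = amp(|11⟩) = (0.1634 + 0.7339i):
new amp(|10⟩) = (-0.525416)·a + (-0.850846)·b = (-0.04745 - 0.6623i)
new amp(|11⟩) = (0.850846)·a + (-0.525416)·b = (-0.2342 - 0.3242i)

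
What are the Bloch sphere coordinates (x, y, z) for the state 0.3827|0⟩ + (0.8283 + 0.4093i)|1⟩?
(0.634, 0.3133, -0.7071)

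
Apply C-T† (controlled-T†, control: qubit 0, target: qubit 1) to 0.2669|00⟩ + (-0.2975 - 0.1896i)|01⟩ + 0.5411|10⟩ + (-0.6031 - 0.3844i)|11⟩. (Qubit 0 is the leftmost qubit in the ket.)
0.2669|00⟩ + (-0.2975 - 0.1896i)|01⟩ + 0.5411|10⟩ + (-0.6983 + 0.1546i)|11⟩

C-T† leaves the control-|0⟩ kets |00⟩, |01⟩ unchanged and applies T† to qubit 1 on the control-|1⟩ pair (|10⟩, |11⟩).
T† = [[1, 0], [0, (1/√2 - (1/√2)i)]].
With a = amp(|10⟩) = 0.5411 and b = amp(|11⟩) = (-0.6031 - 0.3844i):
new amp(|10⟩) = (1)·a = 0.5411
new amp(|11⟩) = (1/√2 - (1/√2)i)·b = (-0.6983 + 0.1546i)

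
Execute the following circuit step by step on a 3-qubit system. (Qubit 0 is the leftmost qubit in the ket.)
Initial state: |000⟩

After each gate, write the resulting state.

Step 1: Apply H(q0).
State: 1/√2|000⟩ + 1/√2|100⟩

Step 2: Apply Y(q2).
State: (1/√2)i|001⟩ + (1/√2)i|101⟩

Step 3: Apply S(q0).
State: (1/√2)i|001⟩ - 1/√2|101⟩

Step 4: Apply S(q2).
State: -1/√2|001⟩ - (1/√2)i|101⟩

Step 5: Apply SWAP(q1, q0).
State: -1/√2|001⟩ - (1/√2)i|011⟩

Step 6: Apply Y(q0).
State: -(1/√2)i|101⟩ + 1/√2|111⟩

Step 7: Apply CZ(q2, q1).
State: -(1/√2)i|101⟩ - 1/√2|111⟩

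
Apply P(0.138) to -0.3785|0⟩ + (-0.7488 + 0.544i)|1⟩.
-0.3785|0⟩ + (-0.8165 + 0.4358i)|1⟩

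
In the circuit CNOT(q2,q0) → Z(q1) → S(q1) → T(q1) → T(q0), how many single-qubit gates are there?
4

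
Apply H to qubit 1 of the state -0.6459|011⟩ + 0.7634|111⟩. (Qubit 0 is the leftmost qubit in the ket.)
-0.4567|001⟩ + 0.4567|011⟩ + 0.5398|101⟩ - 0.5398|111⟩

H on qubit 1 mixes each pair of kets that differ only in qubit 1: amplitudes (a, b) of (|…0…⟩, |…1…⟩) become ((a + b)/√2, (a − b)/√2). Kets absent from the input have amplitude 0.
(|001⟩, |011⟩): (a, b) = (0, -0.6459) → (-0.4567, 0.4567)
(|101⟩, |111⟩): (a, b) = (0, 0.7634) → (0.5398, -0.5398)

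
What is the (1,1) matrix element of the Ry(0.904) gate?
0.8996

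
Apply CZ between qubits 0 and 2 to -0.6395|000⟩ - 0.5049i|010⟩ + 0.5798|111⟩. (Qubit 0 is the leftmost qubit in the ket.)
-0.6395|000⟩ - 0.5049i|010⟩ - 0.5798|111⟩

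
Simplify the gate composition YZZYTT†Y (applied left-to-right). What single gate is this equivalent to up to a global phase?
Y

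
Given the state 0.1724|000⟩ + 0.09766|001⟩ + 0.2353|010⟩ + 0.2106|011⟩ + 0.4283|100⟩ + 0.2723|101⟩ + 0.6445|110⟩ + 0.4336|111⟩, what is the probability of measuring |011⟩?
0.04435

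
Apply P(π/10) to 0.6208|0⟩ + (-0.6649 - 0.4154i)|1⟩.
0.6208|0⟩ + (-0.504 - 0.6005i)|1⟩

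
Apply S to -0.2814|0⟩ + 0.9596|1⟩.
-0.2814|0⟩ + 0.9596i|1⟩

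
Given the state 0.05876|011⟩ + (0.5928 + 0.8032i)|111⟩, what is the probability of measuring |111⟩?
0.9965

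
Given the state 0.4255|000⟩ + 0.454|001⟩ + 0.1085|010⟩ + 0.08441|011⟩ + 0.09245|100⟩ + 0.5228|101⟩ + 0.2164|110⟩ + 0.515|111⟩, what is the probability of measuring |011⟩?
0.007125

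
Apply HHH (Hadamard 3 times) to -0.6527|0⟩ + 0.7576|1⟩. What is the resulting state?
0.07418|0⟩ - 0.9972|1⟩

H² = I, so H^3 = H: a single Hadamard. With (a, b) = (-0.6527, 0.7576), H gives ((a + b)/√2, (a − b)/√2) = (0.07418, -0.9972).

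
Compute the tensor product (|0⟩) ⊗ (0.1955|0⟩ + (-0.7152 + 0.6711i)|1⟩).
0.1955|00⟩ + (-0.7152 + 0.6711i)|01⟩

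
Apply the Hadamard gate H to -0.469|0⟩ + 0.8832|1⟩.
0.2929|0⟩ - 0.9561|1⟩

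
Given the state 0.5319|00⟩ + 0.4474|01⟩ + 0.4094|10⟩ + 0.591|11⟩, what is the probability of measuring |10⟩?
0.1676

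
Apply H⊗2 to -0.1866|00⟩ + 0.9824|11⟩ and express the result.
0.3979|00⟩ - 0.5845|01⟩ - 0.5845|10⟩ + 0.3979|11⟩

H⊗2 gives amp(|y⟩) = (1/2) Σ_x (−1)^(x·y) amp(|x⟩), where x·y is the number of positions in which both x and y have a 1.
|00⟩: (-0.1866 + 0.9824)/2 = 0.3979
|01⟩: (-0.1866 - 0.9824)/2 = -0.5845
|10⟩: (-0.1866 - 0.9824)/2 = -0.5845
|11⟩: (-0.1866 + 0.9824)/2 = 0.3979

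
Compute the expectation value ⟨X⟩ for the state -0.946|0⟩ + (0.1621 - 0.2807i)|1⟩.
-0.3067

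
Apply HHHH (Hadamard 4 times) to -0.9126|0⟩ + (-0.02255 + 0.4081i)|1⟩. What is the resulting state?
-0.9126|0⟩ + (-0.02255 + 0.4081i)|1⟩

H² = I, so an even number of Hadamards cancels: H^4 = I and the state is unchanged.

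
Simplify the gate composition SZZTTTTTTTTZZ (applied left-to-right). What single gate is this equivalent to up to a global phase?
S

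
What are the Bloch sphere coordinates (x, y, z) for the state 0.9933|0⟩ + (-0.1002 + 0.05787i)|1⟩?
(-0.1991, 0.115, 0.9733)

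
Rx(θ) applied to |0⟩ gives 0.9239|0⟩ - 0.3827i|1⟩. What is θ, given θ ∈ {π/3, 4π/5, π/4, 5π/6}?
π/4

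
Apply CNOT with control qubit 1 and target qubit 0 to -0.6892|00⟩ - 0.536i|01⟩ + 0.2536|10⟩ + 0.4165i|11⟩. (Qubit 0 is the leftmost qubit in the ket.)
-0.6892|00⟩ + 0.4165i|01⟩ + 0.2536|10⟩ - 0.536i|11⟩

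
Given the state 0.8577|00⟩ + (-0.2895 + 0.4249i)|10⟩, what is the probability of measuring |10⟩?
0.2644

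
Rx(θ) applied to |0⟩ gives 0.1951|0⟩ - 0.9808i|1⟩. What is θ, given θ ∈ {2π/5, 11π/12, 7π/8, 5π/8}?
7π/8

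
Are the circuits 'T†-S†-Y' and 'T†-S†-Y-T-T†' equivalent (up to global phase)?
Yes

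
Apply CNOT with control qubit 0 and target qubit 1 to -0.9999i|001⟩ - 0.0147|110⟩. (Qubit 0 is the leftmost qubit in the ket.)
-0.9999i|001⟩ - 0.0147|100⟩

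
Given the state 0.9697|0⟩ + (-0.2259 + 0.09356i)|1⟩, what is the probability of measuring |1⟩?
0.05978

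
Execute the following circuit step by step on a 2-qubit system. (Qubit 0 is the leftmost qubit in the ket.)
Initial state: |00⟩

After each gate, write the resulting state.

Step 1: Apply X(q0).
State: |10⟩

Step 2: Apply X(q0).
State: |00⟩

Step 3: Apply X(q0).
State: |10⟩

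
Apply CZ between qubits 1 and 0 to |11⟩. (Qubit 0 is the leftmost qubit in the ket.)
-|11⟩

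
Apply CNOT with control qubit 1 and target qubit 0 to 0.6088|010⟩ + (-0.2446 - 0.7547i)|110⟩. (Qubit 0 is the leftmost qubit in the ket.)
(-0.2446 - 0.7547i)|010⟩ + 0.6088|110⟩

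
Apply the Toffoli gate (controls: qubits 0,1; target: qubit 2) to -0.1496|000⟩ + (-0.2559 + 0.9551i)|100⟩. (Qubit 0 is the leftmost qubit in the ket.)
-0.1496|000⟩ + (-0.2559 + 0.9551i)|100⟩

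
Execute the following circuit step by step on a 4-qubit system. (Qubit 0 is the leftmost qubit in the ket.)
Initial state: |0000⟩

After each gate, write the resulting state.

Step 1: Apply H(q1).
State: 1/√2|0000⟩ + 1/√2|0100⟩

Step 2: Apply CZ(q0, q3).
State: 1/√2|0000⟩ + 1/√2|0100⟩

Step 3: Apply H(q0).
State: 1/2|0000⟩ + 1/2|0100⟩ + 1/2|1000⟩ + 1/2|1100⟩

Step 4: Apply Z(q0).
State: 1/2|0000⟩ + 1/2|0100⟩ - 1/2|1000⟩ - 1/2|1100⟩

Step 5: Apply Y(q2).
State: (1/2)i|0010⟩ + (1/2)i|0110⟩ - (1/2)i|1010⟩ - (1/2)i|1110⟩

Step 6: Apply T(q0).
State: (1/2)i|0010⟩ + (1/2)i|0110⟩ + (1/√8 - (1/√8)i)|1010⟩ + (1/√8 - (1/√8)i)|1110⟩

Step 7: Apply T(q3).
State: (1/2)i|0010⟩ + (1/2)i|0110⟩ + (1/√8 - (1/√8)i)|1010⟩ + (1/√8 - (1/√8)i)|1110⟩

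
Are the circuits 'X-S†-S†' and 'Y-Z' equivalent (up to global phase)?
No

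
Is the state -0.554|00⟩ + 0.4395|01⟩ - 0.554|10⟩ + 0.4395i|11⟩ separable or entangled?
Entangled

Writing the state as a|00⟩ + b|01⟩ + c|10⟩ + d|11⟩, it is a product state iff ad − bc = 0.
Here (a, b, c, d) = (-0.554, 0.4395, -0.554, 0.4395i): ad − bc = (-0.554)(0.4395i) − (0.4395)(-0.554) = (0.2435 - 0.2435i) ≠ 0, so the state is entangled.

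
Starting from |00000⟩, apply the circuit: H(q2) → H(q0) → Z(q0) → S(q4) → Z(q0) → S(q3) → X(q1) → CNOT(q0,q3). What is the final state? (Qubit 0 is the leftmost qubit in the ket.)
1/2|01000⟩ + 1/2|01100⟩ + 1/2|11010⟩ + 1/2|11110⟩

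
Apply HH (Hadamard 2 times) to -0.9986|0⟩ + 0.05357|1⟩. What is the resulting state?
-0.9986|0⟩ + 0.05357|1⟩

H² = I, so an even number of Hadamards cancels: H^2 = I and the state is unchanged.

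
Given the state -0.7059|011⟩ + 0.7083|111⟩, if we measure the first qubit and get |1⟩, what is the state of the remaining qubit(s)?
|11⟩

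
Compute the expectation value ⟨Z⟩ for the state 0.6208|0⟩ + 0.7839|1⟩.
-0.2291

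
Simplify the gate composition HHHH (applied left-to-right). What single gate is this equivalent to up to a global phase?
I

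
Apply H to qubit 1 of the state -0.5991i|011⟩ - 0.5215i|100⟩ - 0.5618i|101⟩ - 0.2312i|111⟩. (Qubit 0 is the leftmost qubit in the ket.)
-0.4236i|001⟩ + 0.4236i|011⟩ - 0.3688i|100⟩ - 0.5607i|101⟩ - 0.3688i|110⟩ - 0.2338i|111⟩

H on qubit 1 mixes each pair of kets that differ only in qubit 1: amplitudes (a, b) of (|…0…⟩, |…1…⟩) become ((a + b)/√2, (a − b)/√2). Kets absent from the input have amplitude 0.
(|001⟩, |011⟩): (a, b) = (0, -0.5991i) → (-0.4236i, 0.4236i)
(|100⟩, |110⟩): (a, b) = (-0.5215i, 0) → (-0.3688i, -0.3688i)
(|101⟩, |111⟩): (a, b) = (-0.5618i, -0.2312i) → (-0.5607i, -0.2338i)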